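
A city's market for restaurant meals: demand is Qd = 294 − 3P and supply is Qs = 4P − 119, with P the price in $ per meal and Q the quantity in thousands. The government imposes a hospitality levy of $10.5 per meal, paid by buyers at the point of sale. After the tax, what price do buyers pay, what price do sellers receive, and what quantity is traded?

Buyers pay $65; sellers receive $54.5; quantity = 99.

Without the tax, 294 − 3P = 4P − 119 gives 7P = 413, so P* = $59 and Q* = 117.
With the tax collected from buyers, demand (in seller-price terms) shifts: Qd = 294 − 3(P + 10.5).
New equilibrium: buyers pay $65, sellers receive $54.5, Q = 99. (Wedge: Pb − Ps = 10.5.)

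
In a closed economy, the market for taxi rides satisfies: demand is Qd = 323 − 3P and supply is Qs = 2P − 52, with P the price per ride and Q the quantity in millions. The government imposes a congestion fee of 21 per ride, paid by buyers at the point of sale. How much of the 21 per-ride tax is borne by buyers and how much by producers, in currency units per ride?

Before the tax: set 323 − 3P = 2P − 52 → P* = 75, Q* = 98.
With the tax collected from buyers, demand (in seller-price terms) shifts: Qd = 323 − 3(P + 21).
Solving gives Q = 72.8 with buyers paying 83.4 and producers receiving 62.4 (the 21 wedge).
Burden on buyers: 8.4; on producers: 12.6. (They sum to 21.)
The less price-elastic side of the market bears the larger share of a per-unit tax.

Buyers bear 8.4 per ride; producers bear 12.6 per ride.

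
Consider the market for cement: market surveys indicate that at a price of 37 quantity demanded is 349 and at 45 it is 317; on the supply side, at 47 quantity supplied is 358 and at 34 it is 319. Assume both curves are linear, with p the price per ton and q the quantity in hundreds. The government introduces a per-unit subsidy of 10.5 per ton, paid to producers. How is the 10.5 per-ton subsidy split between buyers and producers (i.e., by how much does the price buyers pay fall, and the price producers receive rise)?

Demand slope: (317 − 349)/(45 − 37) = -4, so qd = 497 − 4p.
Supply slope: (319 − 358)/(34 − 47) = 3, so qs = 3p + 217.
Before the subsidy: set 497 − 4p = 3p + 217 → p* = 40, q* = 337.
With a per-unit subsidy paid to producers, each receives p + 10.5 per unit sold, so supply becomes qs = 3(p + 10.5) + 217.
New equilibrium: buyers pay 35.5, producers receive 46, q = 355. (Wedge: pb − ps = −10.5.)
Gain to buyers: 4.5; to producers: 6. (They sum to 10.5.)

Buyers gain 4.5 per ton; producers gain 6 per ton.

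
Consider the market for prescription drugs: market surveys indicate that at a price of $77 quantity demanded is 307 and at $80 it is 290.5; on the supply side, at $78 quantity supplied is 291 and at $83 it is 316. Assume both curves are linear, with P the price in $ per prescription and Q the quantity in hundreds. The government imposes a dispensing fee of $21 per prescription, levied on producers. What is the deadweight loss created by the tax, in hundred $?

Demand slope: (290.5 − 307)/(80 − 77) = -5.5, so Qd = 730.5 − 5.5P.
Supply slope: (316 − 291)/(83 − 78) = 5, so Qs = 5P − 99.
Without the tax, 730.5 − 5.5P = 5P − 99 gives 10.5P = 829.5, so P* = $79 and Q* = 296.
With the tax collected from producers, supply shifts: Qs = 5(P − 21) − 99.
Solving gives Q = 241 with buyers paying $89 and producers receiving $68 (the $21 wedge).
Quantity falls by |ΔQ| = |296 − 241| = 55.
DWL = ½ · t · |ΔQ| = ½ · 21 · 55 = $577.5.

Deadweight loss = $577.5 hundred.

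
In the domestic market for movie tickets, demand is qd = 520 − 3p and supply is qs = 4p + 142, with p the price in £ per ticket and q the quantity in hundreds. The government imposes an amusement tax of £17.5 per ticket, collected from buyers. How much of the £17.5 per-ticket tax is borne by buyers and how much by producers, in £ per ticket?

Without the tax, 520 − 3p = 4p + 142 gives 7p = 378, so p* = £54 and q* = 358.
With the tax collected from buyers, demand (in seller-price terms) shifts: qd = 520 − 3(p + 17.5).
Solving gives q = 328 with buyers paying £64 and producers receiving £46.5 (the £17.5 wedge).
Burden on buyers: £10; on producers: £7.5. (They sum to £17.5.)
The less price-elastic side of the market bears the larger share of a per-unit tax.

Buyers bear £10 per ticket; producers bear £7.5 per ticket.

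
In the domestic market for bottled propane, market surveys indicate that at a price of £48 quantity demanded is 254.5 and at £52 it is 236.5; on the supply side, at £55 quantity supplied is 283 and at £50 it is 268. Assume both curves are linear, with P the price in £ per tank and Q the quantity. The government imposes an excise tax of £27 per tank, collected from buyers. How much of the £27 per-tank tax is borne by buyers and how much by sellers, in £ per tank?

Buyers bear £10.8 per tank; sellers bear £16.2 per tank.

Demand slope: (236.5 − 254.5)/(52 − 48) = -4.5, so Qd = 470.5 − 4.5P.
Supply slope: (268 − 283)/(50 − 55) = 3, so Qs = 3P + 118.
Before the tax: set 470.5 − 4.5P = 3P + 118 → P* = £47, Q* = 259.
With the tax collected from buyers, demand (in seller-price terms) shifts: Qd = 470.5 − 4.5(P + 27).
New equilibrium: buyers pay £57.8, sellers receive £30.8, Q = 210.4. (Wedge: Pb − Ps = 27.)
Burden on buyers: £10.8; on sellers: £16.2. (They sum to £27.)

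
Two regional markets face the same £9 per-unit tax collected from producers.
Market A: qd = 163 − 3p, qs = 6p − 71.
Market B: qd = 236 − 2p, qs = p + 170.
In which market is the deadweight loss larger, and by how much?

Market A, by £54.

Market A: pre-tax p* = £26, q* = 85; post-tax q = 67; deadweight loss = £81.
Market B: pre-tax p* = £22, q* = 192; post-tax q = 186; deadweight loss = £27.
Difference: £81 vs £27 → market A is larger by £54.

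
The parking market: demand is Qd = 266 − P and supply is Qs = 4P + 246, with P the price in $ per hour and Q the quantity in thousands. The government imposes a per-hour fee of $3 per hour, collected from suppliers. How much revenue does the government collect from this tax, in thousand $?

Without the tax, 266 − P = 4P + 246 gives 5P = 20, so P* = $4 and Q* = 262.
With the tax collected from suppliers, supply shifts: Qs = 4(P − 3) + 246.
New equilibrium: buyers pay $6.4, suppliers receive $3.4, Q = 259.6. (Wedge: Pb − Ps = 3.)
Revenue = t · Q = 3 · 259.6 = $778.8.

Tax revenue = $778.8 thousand.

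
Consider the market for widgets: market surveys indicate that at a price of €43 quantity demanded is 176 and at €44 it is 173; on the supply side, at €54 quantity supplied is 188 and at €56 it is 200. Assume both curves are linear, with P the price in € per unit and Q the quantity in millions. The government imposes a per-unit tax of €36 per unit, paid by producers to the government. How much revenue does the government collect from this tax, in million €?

Demand slope: (173 − 176)/(44 − 43) = -3, so Qd = 305 − 3P.
Supply slope: (200 − 188)/(56 − 54) = 6, so Qs = 6P − 136.
Before the tax: set 305 − 3P = 6P − 136 → P* = €49, Q* = 158.
With the tax collected from producers, supply shifts: Qs = 6(P − 36) − 136.
New equilibrium: consumers pay €73, producers receive €37, Q = 86. (Wedge: Pb − Ps = 36.)
Revenue = t · Q = 36 · 86 = €3096.

Tax revenue = €3096 million.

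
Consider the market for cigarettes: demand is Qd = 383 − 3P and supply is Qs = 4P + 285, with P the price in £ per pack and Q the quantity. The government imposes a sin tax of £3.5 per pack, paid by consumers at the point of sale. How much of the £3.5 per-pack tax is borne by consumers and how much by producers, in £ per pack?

Consumers bear £2 per pack; producers bear £1.5 per pack.

Without the tax, 383 − 3P = 4P + 285 gives 7P = 98, so P* = £14 and Q* = 341.
With the tax collected from consumers, demand (in seller-price terms) shifts: Qd = 383 − 3(P + 3.5).
New equilibrium: consumers pay £16, producers receive £12.5, Q = 335. (Wedge: Pb − Ps = 3.5.)
Burden on consumers: £2; on producers: £1.5. (They sum to £3.5.)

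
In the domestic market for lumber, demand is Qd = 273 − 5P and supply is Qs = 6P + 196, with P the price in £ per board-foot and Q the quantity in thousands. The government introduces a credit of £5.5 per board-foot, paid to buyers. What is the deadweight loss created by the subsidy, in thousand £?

Without the subsidy, 273 − 5P = 6P + 196 gives 11P = 77, so P* = £7 and Q* = 238.
With a per-unit subsidy paid to buyers, each effectively pays P − 5.5, so demand becomes Qd = 273 − 5(P − 5.5).
Solving gives Q = 253 with buyers paying £4 and sellers receiving £9.5 (the £5.5 wedge).
Quantity rises by |ΔQ| = |238 − 253| = 15.
DWL = ½ · t · |ΔQ| = ½ · 5.5 · 15 = £41.25.

Deadweight loss = £41.25 thousand.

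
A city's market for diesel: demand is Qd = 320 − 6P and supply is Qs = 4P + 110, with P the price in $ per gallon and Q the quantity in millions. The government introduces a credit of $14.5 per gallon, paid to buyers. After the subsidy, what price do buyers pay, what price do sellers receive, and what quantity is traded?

Buyers pay $15.2; sellers receive $29.7; quantity = 228.8.

Without the subsidy, 320 − 6P = 4P + 110 gives 10P = 210, so P* = $21 and Q* = 194.
With a per-unit subsidy paid to buyers, each effectively pays P − 14.5, so demand becomes Qd = 320 − 6(P − 14.5).
New equilibrium: buyers pay $15.2, sellers receive $29.7, Q = 228.8. (Wedge: Pb − Ps = −14.5.)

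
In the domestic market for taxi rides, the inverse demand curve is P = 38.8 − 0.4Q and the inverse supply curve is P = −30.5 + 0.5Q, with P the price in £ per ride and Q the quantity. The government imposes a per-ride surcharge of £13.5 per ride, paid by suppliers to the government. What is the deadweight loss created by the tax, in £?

Rewrite in direct form: Qd = 97 − 2.5P and Qs = 2P + 61.
Without the tax, 97 − 2.5P = 2P + 61 gives 4.5P = 36, so P* = £8 and Q* = 77.
With the tax collected from suppliers, supply shifts: Qs = 2(P − 13.5) + 61.
Solving gives Q = 62 with buyers paying £14 and suppliers receiving £0.5 (the £13.5 wedge).
Quantity falls by |ΔQ| = |77 − 62| = 15.
DWL = ½ · t · |ΔQ| = ½ · 13.5 · 15 = £101.25.

Deadweight loss = £101.25.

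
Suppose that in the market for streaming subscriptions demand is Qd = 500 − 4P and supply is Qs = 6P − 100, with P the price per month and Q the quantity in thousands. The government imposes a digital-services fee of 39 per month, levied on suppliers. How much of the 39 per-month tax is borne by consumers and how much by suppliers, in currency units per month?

Without the tax, 500 − 4P = 6P − 100 gives 10P = 600, so P* = 60 and Q* = 260.
With the tax collected from suppliers, supply shifts: Qs = 6(P − 39) − 100.
Solving gives Q = 166.4 with consumers paying 83.4 and suppliers receiving 44.4 (the 39 wedge).
Burden on consumers: 23.4; on suppliers: 15.6. (They sum to 39.)
The less price-elastic side of the market bears the larger share of a per-unit tax.

Consumers bear 23.4 per month; suppliers bear 15.6 per month.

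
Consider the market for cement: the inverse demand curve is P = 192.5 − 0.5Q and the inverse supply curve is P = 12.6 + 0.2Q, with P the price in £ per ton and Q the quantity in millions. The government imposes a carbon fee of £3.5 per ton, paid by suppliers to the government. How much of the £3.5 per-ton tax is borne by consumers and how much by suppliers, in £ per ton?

Rewrite in direct form: Qd = 385 − 2P and Qs = 5P − 63.
Without the tax, 385 − 2P = 5P − 63 gives 7P = 448, so P* = £64 and Q* = 257.
With the tax collected from suppliers, supply shifts: Qs = 5(P − 3.5) − 63.
New equilibrium: consumers pay £66.5, suppliers receive £63, Q = 252. (Wedge: Pb − Ps = 3.5.)
Burden on consumers: £2.5; on suppliers: £1. (They sum to £3.5.)
The less price-elastic side of the market bears the larger share of a per-unit tax.

Consumers bear £2.5 per ton; suppliers bear £1 per ton.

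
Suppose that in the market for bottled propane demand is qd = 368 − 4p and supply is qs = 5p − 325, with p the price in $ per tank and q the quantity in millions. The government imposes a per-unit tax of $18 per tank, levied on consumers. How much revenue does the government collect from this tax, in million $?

Without the tax, 368 − 4p = 5p − 325 gives 9p = 693, so p* = $77 and q* = 60.
With the tax collected from consumers, demand (in seller-price terms) shifts: qd = 368 − 4(p + 18).
New equilibrium: consumers pay $87, producers receive $69, q = 20. (Wedge: pb − ps = 18.)
Revenue = t · Q = 18 · 20 = $360.

Tax revenue = $360 million.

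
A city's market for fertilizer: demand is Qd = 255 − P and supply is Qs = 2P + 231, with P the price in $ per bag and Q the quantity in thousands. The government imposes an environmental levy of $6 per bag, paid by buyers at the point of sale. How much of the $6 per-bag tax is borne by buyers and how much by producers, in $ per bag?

Buyers bear $4 per bag; producers bear $2 per bag.

Without the tax, 255 − P = 2P + 231 gives 3P = 24, so P* = $8 and Q* = 247.
With the tax collected from buyers, demand (in seller-price terms) shifts: Qd = 255 − (P + 6).
New equilibrium: buyers pay $12, producers receive $6, Q = 243. (Wedge: Pb − Ps = 6.)
Burden on buyers: $4; on producers: $2. (They sum to $6.)
The less price-elastic side of the market bears the larger share of a per-unit tax.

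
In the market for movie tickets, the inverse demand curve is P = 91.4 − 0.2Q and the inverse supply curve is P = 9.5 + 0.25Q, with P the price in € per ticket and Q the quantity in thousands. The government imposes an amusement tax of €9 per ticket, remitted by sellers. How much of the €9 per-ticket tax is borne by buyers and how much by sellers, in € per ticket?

Buyers bear €4 per ticket; sellers bear €5 per ticket.

Rewrite in direct form: Qd = 457 − 5P and Qs = 4P − 38.
Without the tax, 457 − 5P = 4P − 38 gives 9P = 495, so P* = €55 and Q* = 182.
With the tax collected from sellers, supply shifts: Qs = 4(P − 9) − 38.
Solving gives Q = 162 with buyers paying €59 and sellers receiving €50 (the €9 wedge).
Burden on buyers: €4; on sellers: €5. (They sum to €9.)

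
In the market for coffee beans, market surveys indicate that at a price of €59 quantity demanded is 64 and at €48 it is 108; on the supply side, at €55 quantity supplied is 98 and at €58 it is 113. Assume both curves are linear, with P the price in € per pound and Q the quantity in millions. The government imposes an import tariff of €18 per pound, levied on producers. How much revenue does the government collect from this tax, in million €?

Tax revenue = €864 million.

Demand slope: (108 − 64)/(48 − 59) = -4, so Qd = 300 − 4P.
Supply slope: (113 − 98)/(58 − 55) = 5, so Qs = 5P − 177.
Before the tax: set 300 − 4P = 5P − 177 → P* = €53, Q* = 88.
With the tax collected from producers, supply shifts: Qs = 5(P − 18) − 177.
New equilibrium: buyers pay €63, producers receive €45, Q = 48. (Wedge: Pb − Ps = 18.)
Revenue = t · Q = 18 · 48 = €864.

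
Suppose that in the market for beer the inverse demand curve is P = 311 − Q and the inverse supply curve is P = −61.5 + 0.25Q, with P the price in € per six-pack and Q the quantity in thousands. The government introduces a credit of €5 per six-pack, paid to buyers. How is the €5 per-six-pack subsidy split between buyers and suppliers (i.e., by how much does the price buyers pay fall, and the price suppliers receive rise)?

Inverting to Q(P) form: Qd = 311 − P; Qs = 4P + 246.
Without the subsidy, 311 − P = 4P + 246 gives 5P = 65, so P* = €13 and Q* = 298.
With a per-unit subsidy paid to buyers, each effectively pays P − 5, so demand becomes Qd = 311 − (P − 5).
New equilibrium: buyers pay €9, suppliers receive €14, Q = 302. (Wedge: Pb − Ps = −5.)
Gain to buyers: €4; to suppliers: €1. (They sum to €5.)

Buyers gain €4 per six-pack; suppliers gain €1 per six-pack.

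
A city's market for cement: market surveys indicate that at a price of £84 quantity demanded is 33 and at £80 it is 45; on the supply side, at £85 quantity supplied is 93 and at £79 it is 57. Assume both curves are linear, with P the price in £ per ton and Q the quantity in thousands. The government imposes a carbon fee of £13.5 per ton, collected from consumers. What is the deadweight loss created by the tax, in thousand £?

Demand slope: (45 − 33)/(80 − 84) = -3, so Qd = 285 − 3P.
Supply slope: (57 − 93)/(79 − 85) = 6, so Qs = 6P − 417.
Without the tax, 285 − 3P = 6P − 417 gives 9P = 702, so P* = £78 and Q* = 51.
With the tax collected from consumers, demand (in seller-price terms) shifts: Qd = 285 − 3(P + 13.5).
New equilibrium: consumers pay £87, suppliers receive £73.5, Q = 24. (Wedge: Pb − Ps = 13.5.)
Quantity falls by |ΔQ| = |51 − 24| = 27.
DWL = ½ · t · |ΔQ| = ½ · 13.5 · 27 = £182.25.

Deadweight loss = £182.25 thousand.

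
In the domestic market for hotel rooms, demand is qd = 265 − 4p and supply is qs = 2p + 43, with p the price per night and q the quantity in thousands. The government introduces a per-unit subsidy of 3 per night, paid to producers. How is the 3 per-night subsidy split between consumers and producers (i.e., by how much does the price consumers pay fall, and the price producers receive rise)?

Consumers gain 1 per night; producers gain 2 per night.

Before the subsidy: set 265 − 4p = 2p + 43 → p* = 37, q* = 117.
With a per-unit subsidy paid to producers, each receives p + 3 per unit sold, so supply becomes qs = 2(p + 3) + 43.
New equilibrium: consumers pay 36, producers receive 39, q = 121. (Wedge: pb − ps = −3.)
Gain to consumers: 1; to producers: 2. (They sum to 3.)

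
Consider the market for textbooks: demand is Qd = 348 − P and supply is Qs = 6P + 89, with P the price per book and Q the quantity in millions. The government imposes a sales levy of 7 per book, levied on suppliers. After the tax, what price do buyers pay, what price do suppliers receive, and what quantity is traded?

Buyers pay 43; suppliers receive 36; quantity = 305.

Before the tax: set 348 − P = 6P + 89 → P* = 37, Q* = 311.
With the tax collected from suppliers, supply shifts: Qs = 6(P − 7) + 89.
Solving gives Q = 305 with buyers paying 43 and suppliers receiving 36 (the 7 wedge).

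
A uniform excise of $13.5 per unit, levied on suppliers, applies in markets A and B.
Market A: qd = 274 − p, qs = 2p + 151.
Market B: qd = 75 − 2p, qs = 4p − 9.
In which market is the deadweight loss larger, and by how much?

Market A: pre-tax p* = $41, q* = 233; post-tax q = 224; deadweight loss = $60.75.
Market B: pre-tax p* = $14, q* = 47; post-tax q = 29; deadweight loss = $121.5.
Difference: $60.75 vs $121.5 → market B is larger by $60.75.

Market B, by $60.75.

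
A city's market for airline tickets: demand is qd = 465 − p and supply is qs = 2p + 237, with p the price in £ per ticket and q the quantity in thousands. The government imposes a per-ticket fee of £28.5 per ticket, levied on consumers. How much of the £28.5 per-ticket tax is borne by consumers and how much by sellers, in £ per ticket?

Without the tax, 465 − p = 2p + 237 gives 3p = 228, so p* = £76 and q* = 389.
With the tax collected from consumers, demand (in seller-price terms) shifts: qd = 465 − (p + 28.5).
Solving gives q = 370 with consumers paying £95 and sellers receiving £66.5 (the £28.5 wedge).
Burden on consumers: £19; on sellers: £9.5. (They sum to £28.5.)
The less price-elastic side of the market bears the larger share of a per-unit tax.

Consumers bear £19 per ticket; sellers bear £9.5 per ticket.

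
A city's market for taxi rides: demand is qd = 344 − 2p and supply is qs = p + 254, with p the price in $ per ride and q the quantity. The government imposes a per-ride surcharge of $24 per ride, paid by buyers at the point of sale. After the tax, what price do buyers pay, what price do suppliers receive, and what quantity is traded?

Without the tax, 344 − 2p = p + 254 gives 3p = 90, so p* = $30 and q* = 284.
With the tax collected from buyers, demand (in seller-price terms) shifts: qd = 344 − 2(p + 24).
New equilibrium: buyers pay $38, suppliers receive $14, q = 268. (Wedge: pb − ps = 24.)
The less price-elastic side of the market bears the larger share of a per-unit tax.

Buyers pay $38; suppliers receive $14; quantity = 268.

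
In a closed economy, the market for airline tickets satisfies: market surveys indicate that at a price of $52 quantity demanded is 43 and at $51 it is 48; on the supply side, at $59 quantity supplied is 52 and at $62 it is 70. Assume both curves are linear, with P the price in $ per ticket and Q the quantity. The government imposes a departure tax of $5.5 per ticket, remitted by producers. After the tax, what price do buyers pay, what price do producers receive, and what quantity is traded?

Demand slope: (48 − 43)/(51 − 52) = -5, so Qd = 303 − 5P.
Supply slope: (70 − 52)/(62 − 59) = 6, so Qs = 6P − 302.
Before the tax: set 303 − 5P = 6P − 302 → P* = $55, Q* = 28.
With the tax collected from producers, supply shifts: Qs = 6(P − 5.5) − 302.
Solving gives Q = 13 with buyers paying $58 and producers receiving $52.5 (the $5.5 wedge).
The less price-elastic side of the market bears the larger share of a per-unit tax.

Buyers pay $58; producers receive $52.5; quantity = 13.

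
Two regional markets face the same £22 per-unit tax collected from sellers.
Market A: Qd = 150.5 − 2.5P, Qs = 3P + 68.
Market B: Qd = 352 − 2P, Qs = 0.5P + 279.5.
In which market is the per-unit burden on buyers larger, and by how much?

Market A, by £7.6.

Market A: pre-tax P* = £15, Q* = 113; post-tax Q = 83; per-unit burden on buyers = £12.
Market B: pre-tax P* = £29, Q* = 294; post-tax Q = 285.2; per-unit burden on buyers = £4.4.
Difference: £12 vs £4.4 → market A is larger by £7.6.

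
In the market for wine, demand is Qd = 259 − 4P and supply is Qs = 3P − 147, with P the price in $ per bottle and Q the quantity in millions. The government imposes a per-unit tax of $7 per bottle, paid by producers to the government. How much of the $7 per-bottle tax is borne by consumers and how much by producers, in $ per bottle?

Before the tax: set 259 − 4P = 3P − 147 → P* = $58, Q* = 27.
With the tax collected from producers, supply shifts: Qs = 3(P − 7) − 147.
Solving gives Q = 15 with consumers paying $61 and producers receiving $54 (the $7 wedge).
Burden on consumers: $3; on producers: $4. (They sum to $7.)
The less price-elastic side of the market bears the larger share of a per-unit tax.

Consumers bear $3 per bottle; producers bear $4 per bottle.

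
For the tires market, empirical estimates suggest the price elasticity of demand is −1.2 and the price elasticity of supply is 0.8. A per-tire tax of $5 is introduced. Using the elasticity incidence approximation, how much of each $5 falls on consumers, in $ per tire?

Consumers bear ≈ $2 per tire.

Incidence ratio: consumers' share ≈ εs / (εs + |εd|) = 0.8 / (0.8 + 1.2) = 0.4.
So consumers bear ≈ 0.4 × $5 = $2; suppliers bear $3.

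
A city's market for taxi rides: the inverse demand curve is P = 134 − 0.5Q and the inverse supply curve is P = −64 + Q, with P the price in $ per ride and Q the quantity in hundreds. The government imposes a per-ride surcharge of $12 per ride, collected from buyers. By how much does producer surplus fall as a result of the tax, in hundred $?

Producer surplus falls by $1024 hundred.

Rewrite in direct form: Qd = 268 − 2P and Qs = P + 64.
Before the tax: set 268 − 2P = P + 64 → P* = $68, Q* = 132.
With the tax collected from buyers, demand (in seller-price terms) shifts: Qd = 268 − 2(P + 12).
Solving gives Q = 124 with buyers paying $72 and sellers receiving $60 (the $12 wedge).
ΔPS is the trapezoid between Q = 124 and Q = 132 of height $8: ½ · (132 + 124) · 8 = $1024.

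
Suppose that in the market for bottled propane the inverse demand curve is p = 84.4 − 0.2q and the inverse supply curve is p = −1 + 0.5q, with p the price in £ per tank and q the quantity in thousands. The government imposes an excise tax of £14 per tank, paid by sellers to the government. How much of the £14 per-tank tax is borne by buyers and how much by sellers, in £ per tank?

Buyers bear £4 per tank; sellers bear £10 per tank.

Inverting to q(p) form: qd = 422 − 5p; qs = 2p + 2.
Before the tax: set 422 − 5p = 2p + 2 → p* = £60, q* = 122.
With the tax collected from sellers, supply shifts: qs = 2(p − 14) + 2.
New equilibrium: buyers pay £64, sellers receive £50, q = 102. (Wedge: pb − ps = 14.)
Burden on buyers: £4; on sellers: £10. (They sum to £14.)
The less price-elastic side of the market bears the larger share of a per-unit tax.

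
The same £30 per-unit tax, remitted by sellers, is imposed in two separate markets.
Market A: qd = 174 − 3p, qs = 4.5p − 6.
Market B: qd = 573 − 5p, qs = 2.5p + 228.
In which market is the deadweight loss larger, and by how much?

Market A, by £60.

Market A: pre-tax p* = £24, q* = 102; post-tax q = 48; deadweight loss = £810.
Market B: pre-tax p* = £46, q* = 343; post-tax q = 293; deadweight loss = £750.
Difference: £810 vs £750 → market A is larger by £60.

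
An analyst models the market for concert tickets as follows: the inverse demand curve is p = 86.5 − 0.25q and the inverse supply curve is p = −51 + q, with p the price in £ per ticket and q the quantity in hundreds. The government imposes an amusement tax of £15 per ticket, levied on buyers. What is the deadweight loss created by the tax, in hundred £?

Inverting to q(p) form: qd = 346 − 4p; qs = p + 51.
Without the tax, 346 − 4p = p + 51 gives 5p = 295, so p* = £59 and q* = 110.
With the tax collected from buyers, demand (in seller-price terms) shifts: qd = 346 − 4(p + 15).
New equilibrium: buyers pay £62, producers receive £47, q = 98. (Wedge: pb − ps = 15.)
Quantity falls by |ΔQ| = |110 − 98| = 12.
DWL = ½ · t · |ΔQ| = ½ · 15 · 12 = £90.

Deadweight loss = £90 hundred.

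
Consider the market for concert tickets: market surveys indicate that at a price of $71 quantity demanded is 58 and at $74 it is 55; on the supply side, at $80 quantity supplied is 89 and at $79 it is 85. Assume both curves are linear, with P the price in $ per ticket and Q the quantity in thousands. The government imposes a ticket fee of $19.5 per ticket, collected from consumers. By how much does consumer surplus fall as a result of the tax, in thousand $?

Consumer surplus falls by $767.52 thousand.

Demand slope: (55 − 58)/(74 − 71) = -1, so Qd = 129 − P.
Supply slope: (85 − 89)/(79 − 80) = 4, so Qs = 4P − 231.
Before the tax: set 129 − P = 4P − 231 → P* = $72, Q* = 57.
With the tax collected from consumers, demand (in seller-price terms) shifts: Qd = 129 − (P + 19.5).
Solving gives Q = 41.4 with consumers paying $87.6 and producers receiving $68.1 (the $19.5 wedge).
ΔCS is the trapezoid between Q = 41.4 and Q = 57 of height $15.6: ½ · (57 + 41.4) · 15.6 = $767.52.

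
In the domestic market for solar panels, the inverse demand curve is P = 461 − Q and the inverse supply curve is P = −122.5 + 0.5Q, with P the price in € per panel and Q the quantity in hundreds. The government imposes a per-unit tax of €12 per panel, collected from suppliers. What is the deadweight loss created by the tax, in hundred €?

Deadweight loss = €48 hundred.

Inverting to Q(P) form: Qd = 461 − P; Qs = 2P + 245.
Before the tax: set 461 − P = 2P + 245 → P* = €72, Q* = 389.
With the tax collected from suppliers, supply shifts: Qs = 2(P − 12) + 245.
New equilibrium: consumers pay €80, suppliers receive €68, Q = 381. (Wedge: Pb − Ps = 12.)
Quantity falls by |ΔQ| = |389 − 381| = 8.
DWL = ½ · t · |ΔQ| = ½ · 12 · 8 = €48.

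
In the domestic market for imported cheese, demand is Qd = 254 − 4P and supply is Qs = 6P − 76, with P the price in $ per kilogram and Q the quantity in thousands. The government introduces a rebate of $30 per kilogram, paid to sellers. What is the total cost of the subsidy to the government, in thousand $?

Before the subsidy: set 254 − 4P = 6P − 76 → P* = $33, Q* = 122.
With a per-unit subsidy paid to sellers, each receives P + 30 per unit sold, so supply becomes Qs = 6(P + 30) − 76.
New equilibrium: buyers pay $15, sellers receive $45, Q = 194. (Wedge: Pb − Ps = −30.)
Outlay = t · Q = 30 · 194 = $5820.

Government outlay = $5820 thousand.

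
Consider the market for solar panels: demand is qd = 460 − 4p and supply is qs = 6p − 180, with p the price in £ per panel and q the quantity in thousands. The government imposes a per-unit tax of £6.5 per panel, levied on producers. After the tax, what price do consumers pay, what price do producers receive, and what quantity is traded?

Consumers pay £67.9; producers receive £61.4; quantity = 188.4.

Before the tax: set 460 − 4p = 6p − 180 → p* = £64, q* = 204.
With the tax collected from producers, supply shifts: qs = 6(p − 6.5) − 180.
New equilibrium: consumers pay £67.9, producers receive £61.4, q = 188.4. (Wedge: pb − ps = 6.5.)
The less price-elastic side of the market bears the larger share of a per-unit tax.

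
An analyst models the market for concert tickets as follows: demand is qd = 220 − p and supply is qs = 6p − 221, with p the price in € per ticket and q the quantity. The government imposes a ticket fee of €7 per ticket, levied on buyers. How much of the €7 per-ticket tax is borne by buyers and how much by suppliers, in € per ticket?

Buyers bear €6 per ticket; suppliers bear €1 per ticket.

Before the tax: set 220 − p = 6p − 221 → p* = €63, q* = 157.
With the tax collected from buyers, demand (in seller-price terms) shifts: qd = 220 − (p + 7).
Solving gives q = 151 with buyers paying €69 and suppliers receiving €62 (the €7 wedge).
Burden on buyers: €6; on suppliers: €1. (They sum to €7.)
The less price-elastic side of the market bears the larger share of a per-unit tax.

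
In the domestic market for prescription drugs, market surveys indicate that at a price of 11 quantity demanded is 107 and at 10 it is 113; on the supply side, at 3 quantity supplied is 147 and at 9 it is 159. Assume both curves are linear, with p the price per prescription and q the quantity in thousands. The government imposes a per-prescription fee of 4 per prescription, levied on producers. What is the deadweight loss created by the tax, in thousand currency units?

Demand slope: (113 − 107)/(10 − 11) = -6, so qd = 173 − 6p.
Supply slope: (159 − 147)/(9 − 3) = 2, so qs = 2p + 141.
Without the tax, 173 − 6p = 2p + 141 gives 8p = 32, so p* = 4 and q* = 149.
With the tax collected from producers, supply shifts: qs = 2(p − 4) + 141.
New equilibrium: buyers pay 5, producers receive 1, q = 143. (Wedge: pb − ps = 4.)
Quantity falls by |ΔQ| = |149 − 143| = 6.
DWL = ½ · t · |ΔQ| = ½ · 4 · 6 = 12.

Deadweight loss = 12 thousand.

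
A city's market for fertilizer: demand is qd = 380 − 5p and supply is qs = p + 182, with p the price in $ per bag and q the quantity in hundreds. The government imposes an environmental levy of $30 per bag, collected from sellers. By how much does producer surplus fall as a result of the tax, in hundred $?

Without the tax, 380 − 5p = p + 182 gives 6p = 198, so p* = $33 and q* = 215.
With the tax collected from sellers, supply shifts: qs = (p − 30) + 182.
New equilibrium: consumers pay $38, sellers receive $8, q = 190. (Wedge: pb − ps = 30.)
ΔPS is the trapezoid between Q = 190 and Q = 215 of height $25: ½ · (215 + 190) · 25 = $5062.5.

Producer surplus falls by $5062.5 hundred.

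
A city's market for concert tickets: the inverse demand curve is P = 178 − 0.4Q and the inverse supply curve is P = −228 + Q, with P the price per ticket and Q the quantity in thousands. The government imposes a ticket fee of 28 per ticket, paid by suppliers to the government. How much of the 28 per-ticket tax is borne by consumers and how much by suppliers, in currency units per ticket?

Rewrite in direct form: Qd = 445 − 2.5P and Qs = P + 228.
Without the tax, 445 − 2.5P = P + 228 gives 3.5P = 217, so P* = 62 and Q* = 290.
With the tax collected from suppliers, supply shifts: Qs = (P − 28) + 228.
New equilibrium: consumers pay 70, suppliers receive 42, Q = 270. (Wedge: Pb − Ps = 28.)
Burden on consumers: 8; on suppliers: 20. (They sum to 28.)
The less price-elastic side of the market bears the larger share of a per-unit tax.

Consumers bear 8 per ticket; suppliers bear 20 per ticket.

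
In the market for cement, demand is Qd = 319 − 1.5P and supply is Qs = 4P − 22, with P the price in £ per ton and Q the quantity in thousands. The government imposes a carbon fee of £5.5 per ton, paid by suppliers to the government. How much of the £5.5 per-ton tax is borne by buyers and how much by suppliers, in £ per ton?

Buyers bear £4 per ton; suppliers bear £1.5 per ton.

Without the tax, 319 − 1.5P = 4P − 22 gives 5.5P = 341, so P* = £62 and Q* = 226.
With the tax collected from suppliers, supply shifts: Qs = 4(P − 5.5) − 22.
New equilibrium: buyers pay £66, suppliers receive £60.5, Q = 220. (Wedge: Pb − Ps = 5.5.)
Burden on buyers: £4; on suppliers: £1.5. (They sum to £5.5.)
The less price-elastic side of the market bears the larger share of a per-unit tax.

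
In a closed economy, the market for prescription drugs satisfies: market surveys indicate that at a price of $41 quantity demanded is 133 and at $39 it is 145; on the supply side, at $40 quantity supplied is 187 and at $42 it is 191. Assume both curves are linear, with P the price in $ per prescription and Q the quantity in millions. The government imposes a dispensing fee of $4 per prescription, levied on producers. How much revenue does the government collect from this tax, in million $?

Tax revenue = $676 million.

Demand slope: (145 − 133)/(39 − 41) = -6, so Qd = 379 − 6P.
Supply slope: (191 − 187)/(42 − 40) = 2, so Qs = 2P + 107.
Without the tax, 379 − 6P = 2P + 107 gives 8P = 272, so P* = $34 and Q* = 175.
With the tax collected from producers, supply shifts: Qs = 2(P − 4) + 107.
Solving gives Q = 169 with consumers paying $35 and producers receiving $31 (the $4 wedge).
Revenue = t · Q = 4 · 169 = $676.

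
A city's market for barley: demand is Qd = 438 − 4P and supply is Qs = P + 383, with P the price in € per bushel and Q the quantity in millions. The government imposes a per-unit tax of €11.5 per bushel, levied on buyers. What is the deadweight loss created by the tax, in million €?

Without the tax, 438 − 4P = P + 383 gives 5P = 55, so P* = €11 and Q* = 394.
With the tax collected from buyers, demand (in seller-price terms) shifts: Qd = 438 − 4(P + 11.5).
New equilibrium: buyers pay €13.3, suppliers receive €1.8, Q = 384.8. (Wedge: Pb − Ps = 11.5.)
Quantity falls by |ΔQ| = |394 − 384.8| = 9.2.
DWL = ½ · t · |ΔQ| = ½ · 11.5 · 9.2 = €52.9.

Deadweight loss = €52.9 million.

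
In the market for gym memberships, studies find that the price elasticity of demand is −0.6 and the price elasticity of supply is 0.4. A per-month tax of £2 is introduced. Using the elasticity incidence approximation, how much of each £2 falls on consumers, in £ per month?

Consumers bear ≈ £0.8 per month.

Incidence ratio: consumers' share ≈ εs / (εs + |εd|) = 0.4 / (0.4 + 0.6) = 0.4.
So consumers bear ≈ 0.4 × £2 = £0.8; sellers bear £1.2.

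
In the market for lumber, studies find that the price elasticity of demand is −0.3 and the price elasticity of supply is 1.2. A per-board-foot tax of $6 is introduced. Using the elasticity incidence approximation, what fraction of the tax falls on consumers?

Consumers' share ≈ 0.8.

Incidence ratio: consumers' share ≈ εs / (εs + |εd|) = 1.2 / (1.2 + 0.3) = 0.8.
Supply is the more elastic side, so consumers bear the larger share.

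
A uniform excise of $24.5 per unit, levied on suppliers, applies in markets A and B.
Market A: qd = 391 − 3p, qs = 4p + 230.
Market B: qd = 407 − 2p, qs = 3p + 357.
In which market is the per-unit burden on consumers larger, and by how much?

Market A: pre-tax p* = $23, q* = 322; post-tax q = 280; per-unit burden on consumers = $14.
Market B: pre-tax p* = $10, q* = 387; post-tax q = 357.6; per-unit burden on consumers = $14.7.
Difference: $14 vs $14.7 → market B is larger by $0.7.

Market B, by $0.7.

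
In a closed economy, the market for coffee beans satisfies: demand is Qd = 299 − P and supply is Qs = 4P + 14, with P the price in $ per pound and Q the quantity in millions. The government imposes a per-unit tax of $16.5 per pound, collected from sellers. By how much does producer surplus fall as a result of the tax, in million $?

Producer surplus falls by $776.82 million.

Before the tax: set 299 − P = 4P + 14 → P* = $57, Q* = 242.
With the tax collected from sellers, supply shifts: Qs = 4(P − 16.5) + 14.
Solving gives Q = 228.8 with consumers paying $70.2 and sellers receiving $53.7 (the $16.5 wedge).
ΔPS is the trapezoid between Q = 228.8 and Q = 242 of height $3.3: ½ · (242 + 228.8) · 3.3 = $776.82.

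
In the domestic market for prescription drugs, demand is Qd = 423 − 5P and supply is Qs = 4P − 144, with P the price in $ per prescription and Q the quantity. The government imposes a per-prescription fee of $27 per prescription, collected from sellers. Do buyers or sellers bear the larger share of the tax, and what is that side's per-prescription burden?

Sellers bear the larger share: $15 per prescription.

Without the tax, 423 − 5P = 4P − 144 gives 9P = 567, so P* = $63 and Q* = 108.
With the tax collected from sellers, supply shifts: Qs = 4(P − 27) − 144.
Solving gives Q = 48 with buyers paying $75 and sellers receiving $48 (the $27 wedge).
Per-prescription burden: buyers $12, sellers $15.
Sellers take the larger share because supply is less price-elastic here (demand slope 5 vs supply slope 4).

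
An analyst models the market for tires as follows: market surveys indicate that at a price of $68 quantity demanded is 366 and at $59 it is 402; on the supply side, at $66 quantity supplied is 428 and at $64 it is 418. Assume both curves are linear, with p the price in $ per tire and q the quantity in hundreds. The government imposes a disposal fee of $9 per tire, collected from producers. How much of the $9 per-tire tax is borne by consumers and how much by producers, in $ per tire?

Demand slope: (402 − 366)/(59 − 68) = -4, so qd = 638 − 4p.
Supply slope: (418 − 428)/(64 − 66) = 5, so qs = 5p + 98.
Without the tax, 638 − 4p = 5p + 98 gives 9p = 540, so p* = $60 and q* = 398.
With the tax collected from producers, supply shifts: qs = 5(p − 9) + 98.
New equilibrium: consumers pay $65, producers receive $56, q = 378. (Wedge: pb − ps = 9.)
Burden on consumers: $5; on producers: $4. (They sum to $9.)
The less price-elastic side of the market bears the larger share of a per-unit tax.

Consumers bear $5 per tire; producers bear $4 per tire.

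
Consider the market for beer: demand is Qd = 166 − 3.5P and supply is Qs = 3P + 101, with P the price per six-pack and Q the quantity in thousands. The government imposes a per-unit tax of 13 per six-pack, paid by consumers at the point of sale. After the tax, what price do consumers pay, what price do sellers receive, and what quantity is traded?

Consumers pay 16; sellers receive 3; quantity = 110.

Without the tax, 166 − 3.5P = 3P + 101 gives 6.5P = 65, so P* = 10 and Q* = 131.
With the tax collected from consumers, demand (in seller-price terms) shifts: Qd = 166 − 3.5(P + 13).
New equilibrium: consumers pay 16, sellers receive 3, Q = 110. (Wedge: Pb − Ps = 13.)
The less price-elastic side of the market bears the larger share of a per-unit tax.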